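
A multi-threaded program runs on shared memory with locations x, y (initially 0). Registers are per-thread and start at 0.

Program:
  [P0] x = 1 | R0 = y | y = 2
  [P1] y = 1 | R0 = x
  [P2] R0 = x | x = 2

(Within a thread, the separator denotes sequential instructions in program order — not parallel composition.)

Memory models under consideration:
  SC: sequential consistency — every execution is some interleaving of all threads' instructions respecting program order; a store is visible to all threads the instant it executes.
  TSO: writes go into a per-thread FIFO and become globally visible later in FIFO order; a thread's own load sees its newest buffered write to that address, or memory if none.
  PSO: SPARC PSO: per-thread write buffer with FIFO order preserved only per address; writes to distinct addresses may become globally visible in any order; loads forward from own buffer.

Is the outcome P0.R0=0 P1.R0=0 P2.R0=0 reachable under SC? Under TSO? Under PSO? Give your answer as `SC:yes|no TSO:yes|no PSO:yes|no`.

outcome vector order: (P0.R0,P1.R0,P2.R0)
under SC → 0/1/0 0/1/1 0/2/0 0/2/1 1/0/0 1/0/1 1/1/0 1/1/1 1/2/0 1/2/1
under TSO → 0/0/0 0/0/1 0/1/0 0/1/1 0/2/0 0/2/1 1/0/0 1/0/1 1/1/0 1/1/1 1/2/0 1/2/1
under PSO → 0/0/0 0/0/1 0/1/0 0/1/1 0/2/0 0/2/1 1/0/0 1/0/1 1/1/0 1/1/1 1/2/0 1/2/1
target 0/0/0 ∈ {TSO,PSO}

SC:no TSO:yes PSO:yes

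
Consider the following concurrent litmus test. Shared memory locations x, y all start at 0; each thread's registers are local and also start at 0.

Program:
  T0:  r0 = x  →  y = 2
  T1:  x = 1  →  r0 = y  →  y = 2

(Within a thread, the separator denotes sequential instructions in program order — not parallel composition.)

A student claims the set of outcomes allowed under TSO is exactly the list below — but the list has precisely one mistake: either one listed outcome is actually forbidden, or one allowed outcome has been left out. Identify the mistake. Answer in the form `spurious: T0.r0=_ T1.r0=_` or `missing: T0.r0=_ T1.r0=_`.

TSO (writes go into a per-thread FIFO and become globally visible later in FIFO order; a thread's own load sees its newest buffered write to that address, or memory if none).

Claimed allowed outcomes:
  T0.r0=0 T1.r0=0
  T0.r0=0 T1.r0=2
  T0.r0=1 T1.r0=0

outcome vector order: (T0.r0,T1.r0)
TSO: 4 outcomes — {00, 02, 10, 12}
TSO∖claimed = {12}

missing: T0.r0=1 T1.r0=2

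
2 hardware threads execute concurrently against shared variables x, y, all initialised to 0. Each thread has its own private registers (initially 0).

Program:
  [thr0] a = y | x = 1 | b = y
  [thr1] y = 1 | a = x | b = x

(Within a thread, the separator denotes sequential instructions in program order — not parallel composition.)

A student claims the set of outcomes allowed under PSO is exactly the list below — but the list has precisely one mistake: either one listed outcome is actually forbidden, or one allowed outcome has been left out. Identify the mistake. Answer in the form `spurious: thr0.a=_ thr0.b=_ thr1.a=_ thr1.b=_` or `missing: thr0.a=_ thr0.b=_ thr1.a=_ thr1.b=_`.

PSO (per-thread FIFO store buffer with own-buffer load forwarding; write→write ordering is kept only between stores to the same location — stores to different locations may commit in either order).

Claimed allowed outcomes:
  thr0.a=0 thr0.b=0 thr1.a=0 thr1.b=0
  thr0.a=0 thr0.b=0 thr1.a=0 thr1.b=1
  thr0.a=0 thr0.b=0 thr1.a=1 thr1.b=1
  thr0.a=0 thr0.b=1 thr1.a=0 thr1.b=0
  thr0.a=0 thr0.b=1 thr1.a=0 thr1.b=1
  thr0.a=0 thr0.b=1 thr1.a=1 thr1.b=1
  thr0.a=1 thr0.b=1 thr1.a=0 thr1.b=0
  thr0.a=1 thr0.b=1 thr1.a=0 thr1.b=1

missing: thr0.a=1 thr0.b=1 thr1.a=1 thr1.b=1

outcome vector order: (thr0.a,thr0.b,thr1.a,thr1.b)
[PSO] allowed = {0000; 0001; 0011; 0100; 0101; 0111; 1100; 1101; 1111}
PSO∖claimed = {1111}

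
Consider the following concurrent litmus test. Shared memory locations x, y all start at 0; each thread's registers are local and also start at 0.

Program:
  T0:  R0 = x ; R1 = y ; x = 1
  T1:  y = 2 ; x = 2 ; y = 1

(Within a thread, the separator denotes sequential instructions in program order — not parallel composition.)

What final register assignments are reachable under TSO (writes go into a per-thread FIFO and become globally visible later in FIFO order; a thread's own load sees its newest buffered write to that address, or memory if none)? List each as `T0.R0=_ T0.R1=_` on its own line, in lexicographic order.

outcome vector order: (T0.R0,T0.R1)
|TSO outcomes| = 5

T0.R0=0 T0.R1=0
T0.R0=0 T0.R1=1
T0.R0=0 T0.R1=2
T0.R0=2 T0.R1=1
T0.R0=2 T0.R1=2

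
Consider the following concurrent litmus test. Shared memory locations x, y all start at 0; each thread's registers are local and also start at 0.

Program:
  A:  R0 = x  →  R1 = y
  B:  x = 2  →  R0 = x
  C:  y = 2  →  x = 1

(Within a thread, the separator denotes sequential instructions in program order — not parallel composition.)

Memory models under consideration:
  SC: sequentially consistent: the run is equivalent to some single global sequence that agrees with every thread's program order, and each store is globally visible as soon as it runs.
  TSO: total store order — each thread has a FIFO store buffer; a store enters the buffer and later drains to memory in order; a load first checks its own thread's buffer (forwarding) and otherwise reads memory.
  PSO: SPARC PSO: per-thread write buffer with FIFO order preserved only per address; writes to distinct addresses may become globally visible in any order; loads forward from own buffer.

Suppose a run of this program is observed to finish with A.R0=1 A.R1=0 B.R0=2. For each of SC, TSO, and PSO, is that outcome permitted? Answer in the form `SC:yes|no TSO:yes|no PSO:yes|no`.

outcome vector order: (A.R0,A.R1,B.R0)
[SC] allowed = {<0 0 1> <0 0 2> <0 2 1> <0 2 2> <1 2 1> <1 2 2> <2 0 1> <2 0 2> <2 2 1> <2 2 2>}
[TSO] allowed = {<0 0 1> <0 0 2> <0 2 1> <0 2 2> <1 2 1> <1 2 2> <2 0 1> <2 0 2> <2 2 1> <2 2 2>}
[PSO] allowed = {<0 0 1> <0 0 2> <0 2 1> <0 2 2> <1 0 1> <1 0 2> <1 2 1> <1 2 2> <2 0 1> <2 0 2> <2 2 1> <2 2 2>}
target <1 0 2> ∈ {PSO}

SC:no TSO:no PSO:yes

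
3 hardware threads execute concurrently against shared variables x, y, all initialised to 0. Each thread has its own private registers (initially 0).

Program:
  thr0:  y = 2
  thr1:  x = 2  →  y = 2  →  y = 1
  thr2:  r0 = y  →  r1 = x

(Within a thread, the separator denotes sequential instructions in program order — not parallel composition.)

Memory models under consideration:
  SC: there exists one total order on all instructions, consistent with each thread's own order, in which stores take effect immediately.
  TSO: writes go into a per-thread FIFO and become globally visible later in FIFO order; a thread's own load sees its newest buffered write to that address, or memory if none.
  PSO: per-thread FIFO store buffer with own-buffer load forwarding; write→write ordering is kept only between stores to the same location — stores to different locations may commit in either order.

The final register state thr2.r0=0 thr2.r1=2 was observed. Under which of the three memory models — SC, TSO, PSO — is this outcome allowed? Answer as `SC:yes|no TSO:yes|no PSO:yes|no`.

outcome vector order: (thr2.r0,thr2.r1)
SC: 5 outcomes — {00, 02, 12, 20, 22}
TSO: 5 outcomes — {00, 02, 12, 20, 22}
PSO: 6 outcomes — {00, 02, 10, 12, 20, 22}
target 02 ∈ {SC,TSO,PSO}

SC:yes TSO:yes PSO:yes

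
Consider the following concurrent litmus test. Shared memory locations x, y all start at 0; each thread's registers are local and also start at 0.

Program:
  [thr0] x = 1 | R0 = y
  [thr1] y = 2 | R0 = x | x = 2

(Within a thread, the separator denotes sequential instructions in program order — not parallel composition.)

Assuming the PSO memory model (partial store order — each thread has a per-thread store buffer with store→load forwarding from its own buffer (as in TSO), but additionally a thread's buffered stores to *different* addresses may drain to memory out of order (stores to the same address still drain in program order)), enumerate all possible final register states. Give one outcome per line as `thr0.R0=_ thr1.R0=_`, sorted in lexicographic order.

thr0.R0=0 thr1.R0=0
thr0.R0=0 thr1.R0=1
thr0.R0=2 thr1.R0=0
thr0.R0=2 thr1.R0=1

outcome vector order: (thr0.R0,thr1.R0)
|PSO outcomes| = 4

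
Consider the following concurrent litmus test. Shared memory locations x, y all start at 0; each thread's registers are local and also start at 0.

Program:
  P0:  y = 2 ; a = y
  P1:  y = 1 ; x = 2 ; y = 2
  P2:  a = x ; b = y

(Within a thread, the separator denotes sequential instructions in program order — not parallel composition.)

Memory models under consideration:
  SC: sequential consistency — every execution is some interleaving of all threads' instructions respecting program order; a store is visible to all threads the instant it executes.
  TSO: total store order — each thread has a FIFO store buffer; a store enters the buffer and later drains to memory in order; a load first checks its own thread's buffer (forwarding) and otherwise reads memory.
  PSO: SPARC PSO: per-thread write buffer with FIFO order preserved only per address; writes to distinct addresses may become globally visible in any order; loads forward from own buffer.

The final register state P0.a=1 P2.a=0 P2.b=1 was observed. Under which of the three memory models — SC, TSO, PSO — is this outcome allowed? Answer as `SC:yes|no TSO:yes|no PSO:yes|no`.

outcome vector order: (P0.a,P2.a,P2.b)
SC (10): (1,0,0) (1,0,1) (1,0,2) (1,2,1) (1,2,2) (2,0,0) (2,0,1) (2,0,2) (2,2,1) (2,2,2)
TSO (10): (1,0,0) (1,0,1) (1,0,2) (1,2,1) (1,2,2) (2,0,0) (2,0,1) (2,0,2) (2,2,1) (2,2,2)
PSO (12): (1,0,0) (1,0,1) (1,0,2) (1,2,0) (1,2,1) (1,2,2) (2,0,0) (2,0,1) (2,0,2) (2,2,0) (2,2,1) (2,2,2)
target (1,0,1) ∈ {SC,TSO,PSO}

SC:yes TSO:yes PSO:yes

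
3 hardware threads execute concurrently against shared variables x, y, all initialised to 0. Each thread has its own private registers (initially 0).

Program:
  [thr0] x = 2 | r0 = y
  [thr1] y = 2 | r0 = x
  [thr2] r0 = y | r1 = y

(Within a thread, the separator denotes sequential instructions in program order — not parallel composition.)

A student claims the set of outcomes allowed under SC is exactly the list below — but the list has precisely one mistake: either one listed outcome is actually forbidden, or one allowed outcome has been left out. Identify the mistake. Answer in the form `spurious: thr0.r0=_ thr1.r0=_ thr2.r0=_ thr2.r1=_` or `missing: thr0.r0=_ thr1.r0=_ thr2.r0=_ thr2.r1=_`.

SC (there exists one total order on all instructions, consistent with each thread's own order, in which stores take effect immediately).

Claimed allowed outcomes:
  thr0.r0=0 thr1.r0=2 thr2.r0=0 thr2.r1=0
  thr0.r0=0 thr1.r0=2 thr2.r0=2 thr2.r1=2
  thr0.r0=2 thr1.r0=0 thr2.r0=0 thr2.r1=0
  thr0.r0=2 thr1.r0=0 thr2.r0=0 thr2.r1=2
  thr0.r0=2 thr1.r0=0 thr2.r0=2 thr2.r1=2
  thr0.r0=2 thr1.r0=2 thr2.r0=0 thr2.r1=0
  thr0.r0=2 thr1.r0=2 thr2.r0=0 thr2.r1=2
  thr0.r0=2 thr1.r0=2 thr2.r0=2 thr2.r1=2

missing: thr0.r0=0 thr1.r0=2 thr2.r0=0 thr2.r1=2

outcome vector order: (thr0.r0,thr1.r0,thr2.r0,thr2.r1)
SC (9): <0 2 0 0>, <0 2 0 2>, <0 2 2 2>, <2 0 0 0>, <2 0 0 2>, <2 0 2 2>, <2 2 0 0>, <2 2 0 2>, <2 2 2 2>
SC∖claimed = {<0 2 0 2>}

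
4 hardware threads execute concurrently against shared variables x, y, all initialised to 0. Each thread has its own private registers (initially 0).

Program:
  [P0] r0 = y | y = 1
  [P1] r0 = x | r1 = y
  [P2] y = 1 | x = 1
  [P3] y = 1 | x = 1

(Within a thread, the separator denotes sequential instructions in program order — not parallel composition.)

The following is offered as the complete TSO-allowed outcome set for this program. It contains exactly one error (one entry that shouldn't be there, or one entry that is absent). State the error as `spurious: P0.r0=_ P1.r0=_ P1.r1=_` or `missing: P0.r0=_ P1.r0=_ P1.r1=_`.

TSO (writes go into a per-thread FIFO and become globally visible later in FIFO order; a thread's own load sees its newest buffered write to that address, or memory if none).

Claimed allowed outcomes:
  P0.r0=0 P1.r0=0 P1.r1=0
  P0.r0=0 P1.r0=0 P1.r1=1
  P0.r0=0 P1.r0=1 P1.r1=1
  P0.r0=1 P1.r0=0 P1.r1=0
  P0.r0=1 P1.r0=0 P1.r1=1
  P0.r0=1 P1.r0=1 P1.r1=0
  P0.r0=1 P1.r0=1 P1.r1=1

spurious: P0.r0=1 P1.r0=1 P1.r1=0

outcome vector order: (P0.r0,P1.r0,P1.r1)
under TSO → (0,0,0), (0,0,1), (0,1,1), (1,0,0), (1,0,1), (1,1,1)
claimed∖TSO = {(1,1,0)}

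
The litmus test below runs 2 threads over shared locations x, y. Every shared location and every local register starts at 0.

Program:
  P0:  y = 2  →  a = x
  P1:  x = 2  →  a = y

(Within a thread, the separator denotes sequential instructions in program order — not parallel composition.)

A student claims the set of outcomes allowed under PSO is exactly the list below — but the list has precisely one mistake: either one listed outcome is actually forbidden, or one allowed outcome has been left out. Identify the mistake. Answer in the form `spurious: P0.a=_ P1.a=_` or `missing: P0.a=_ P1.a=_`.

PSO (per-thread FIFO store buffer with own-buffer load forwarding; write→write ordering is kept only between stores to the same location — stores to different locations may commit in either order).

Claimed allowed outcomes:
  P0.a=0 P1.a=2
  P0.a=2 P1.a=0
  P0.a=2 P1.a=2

missing: P0.a=0 P1.a=0

outcome vector order: (P0.a,P1.a)
PSO: 4 outcomes — {(0,0); (0,2); (2,0); (2,2)}
PSO∖claimed = {(0,0)}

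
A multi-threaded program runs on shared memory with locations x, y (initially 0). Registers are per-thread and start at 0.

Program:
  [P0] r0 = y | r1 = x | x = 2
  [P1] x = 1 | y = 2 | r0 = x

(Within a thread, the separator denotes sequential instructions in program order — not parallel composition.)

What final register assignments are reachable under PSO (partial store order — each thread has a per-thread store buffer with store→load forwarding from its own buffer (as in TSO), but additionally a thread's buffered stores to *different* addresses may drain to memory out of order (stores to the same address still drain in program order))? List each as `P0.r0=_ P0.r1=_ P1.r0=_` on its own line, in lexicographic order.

P0.r0=0 P0.r1=0 P1.r0=1
P0.r0=0 P0.r1=0 P1.r0=2
P0.r0=0 P0.r1=1 P1.r0=1
P0.r0=0 P0.r1=1 P1.r0=2
P0.r0=2 P0.r1=0 P1.r0=1
P0.r0=2 P0.r1=0 P1.r0=2
P0.r0=2 P0.r1=1 P1.r0=1
P0.r0=2 P0.r1=1 P1.r0=2

outcome vector order: (P0.r0,P0.r1,P1.r0)
|PSO outcomes| = 8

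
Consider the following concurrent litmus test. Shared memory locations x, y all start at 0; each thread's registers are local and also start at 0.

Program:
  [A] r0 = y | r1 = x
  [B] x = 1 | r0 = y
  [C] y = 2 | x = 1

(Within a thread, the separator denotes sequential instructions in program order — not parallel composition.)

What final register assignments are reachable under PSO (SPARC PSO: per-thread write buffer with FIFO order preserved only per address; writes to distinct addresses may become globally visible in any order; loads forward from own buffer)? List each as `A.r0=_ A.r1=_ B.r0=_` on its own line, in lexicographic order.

outcome vector order: (A.r0,A.r1,B.r0)
|PSO outcomes| = 8

A.r0=0 A.r1=0 B.r0=0
A.r0=0 A.r1=0 B.r0=2
A.r0=0 A.r1=1 B.r0=0
A.r0=0 A.r1=1 B.r0=2
A.r0=2 A.r1=0 B.r0=0
A.r0=2 A.r1=0 B.r0=2
A.r0=2 A.r1=1 B.r0=0
A.r0=2 A.r1=1 B.r0=2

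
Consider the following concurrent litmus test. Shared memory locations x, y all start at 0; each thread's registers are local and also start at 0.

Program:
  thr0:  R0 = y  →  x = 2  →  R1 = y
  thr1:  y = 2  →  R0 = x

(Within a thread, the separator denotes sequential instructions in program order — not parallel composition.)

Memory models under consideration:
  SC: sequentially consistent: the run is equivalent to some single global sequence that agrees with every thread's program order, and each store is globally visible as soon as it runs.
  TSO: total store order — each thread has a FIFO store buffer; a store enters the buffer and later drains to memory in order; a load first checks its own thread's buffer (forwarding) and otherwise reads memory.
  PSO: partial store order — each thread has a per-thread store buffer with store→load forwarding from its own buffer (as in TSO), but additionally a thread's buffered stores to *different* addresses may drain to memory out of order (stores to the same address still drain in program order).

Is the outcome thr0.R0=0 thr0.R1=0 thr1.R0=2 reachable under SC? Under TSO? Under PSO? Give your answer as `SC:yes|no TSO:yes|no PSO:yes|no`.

outcome vector order: (thr0.R0,thr0.R1,thr1.R0)
SC (5): 002, 020, 022, 220, 222
TSO (6): 000, 002, 020, 022, 220, 222
PSO (6): 000, 002, 020, 022, 220, 222
target 002 ∈ {SC,TSO,PSO}

SC:yes TSO:yes PSO:yes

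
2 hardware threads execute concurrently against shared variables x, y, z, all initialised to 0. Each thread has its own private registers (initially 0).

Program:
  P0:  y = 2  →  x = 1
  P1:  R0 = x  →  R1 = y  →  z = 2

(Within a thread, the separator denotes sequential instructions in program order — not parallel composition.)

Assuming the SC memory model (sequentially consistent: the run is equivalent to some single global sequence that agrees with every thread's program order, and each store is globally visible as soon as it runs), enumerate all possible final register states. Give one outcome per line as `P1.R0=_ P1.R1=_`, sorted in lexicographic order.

P1.R0=0 P1.R1=0
P1.R0=0 P1.R1=2
P1.R0=1 P1.R1=2

outcome vector order: (P1.R0,P1.R1)
|SC outcomes| = 3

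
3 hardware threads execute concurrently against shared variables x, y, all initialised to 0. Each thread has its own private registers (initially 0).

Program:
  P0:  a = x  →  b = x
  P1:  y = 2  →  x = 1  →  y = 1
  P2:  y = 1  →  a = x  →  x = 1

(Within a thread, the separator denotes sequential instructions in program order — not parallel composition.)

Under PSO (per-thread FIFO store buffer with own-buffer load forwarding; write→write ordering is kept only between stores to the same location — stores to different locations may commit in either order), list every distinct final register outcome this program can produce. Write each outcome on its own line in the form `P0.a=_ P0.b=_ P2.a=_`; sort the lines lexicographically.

P0.a=0 P0.b=0 P2.a=0
P0.a=0 P0.b=0 P2.a=1
P0.a=0 P0.b=1 P2.a=0
P0.a=0 P0.b=1 P2.a=1
P0.a=1 P0.b=1 P2.a=0
P0.a=1 P0.b=1 P2.a=1

outcome vector order: (P0.a,P0.b,P2.a)
|PSO outcomes| = 6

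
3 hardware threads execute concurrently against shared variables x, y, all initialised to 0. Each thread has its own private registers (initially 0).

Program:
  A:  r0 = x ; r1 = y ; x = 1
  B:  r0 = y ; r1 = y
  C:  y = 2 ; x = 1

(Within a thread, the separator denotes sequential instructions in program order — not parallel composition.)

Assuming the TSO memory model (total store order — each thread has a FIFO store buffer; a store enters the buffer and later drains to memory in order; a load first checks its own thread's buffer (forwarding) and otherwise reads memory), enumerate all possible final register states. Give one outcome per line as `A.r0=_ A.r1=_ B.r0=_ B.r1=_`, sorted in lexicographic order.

A.r0=0 A.r1=0 B.r0=0 B.r1=0
A.r0=0 A.r1=0 B.r0=0 B.r1=2
A.r0=0 A.r1=0 B.r0=2 B.r1=2
A.r0=0 A.r1=2 B.r0=0 B.r1=0
A.r0=0 A.r1=2 B.r0=0 B.r1=2
A.r0=0 A.r1=2 B.r0=2 B.r1=2
A.r0=1 A.r1=2 B.r0=0 B.r1=0
A.r0=1 A.r1=2 B.r0=0 B.r1=2
A.r0=1 A.r1=2 B.r0=2 B.r1=2

outcome vector order: (A.r0,A.r1,B.r0,B.r1)
|TSO outcomes| = 9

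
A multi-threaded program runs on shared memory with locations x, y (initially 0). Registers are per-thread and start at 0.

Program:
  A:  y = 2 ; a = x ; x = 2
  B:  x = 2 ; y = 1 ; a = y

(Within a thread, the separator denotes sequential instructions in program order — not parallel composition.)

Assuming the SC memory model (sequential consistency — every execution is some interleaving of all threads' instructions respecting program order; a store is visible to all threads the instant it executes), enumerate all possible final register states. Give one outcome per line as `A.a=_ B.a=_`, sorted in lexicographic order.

A.a=0 B.a=1
A.a=2 B.a=1
A.a=2 B.a=2

outcome vector order: (A.a,B.a)
|SC outcomes| = 3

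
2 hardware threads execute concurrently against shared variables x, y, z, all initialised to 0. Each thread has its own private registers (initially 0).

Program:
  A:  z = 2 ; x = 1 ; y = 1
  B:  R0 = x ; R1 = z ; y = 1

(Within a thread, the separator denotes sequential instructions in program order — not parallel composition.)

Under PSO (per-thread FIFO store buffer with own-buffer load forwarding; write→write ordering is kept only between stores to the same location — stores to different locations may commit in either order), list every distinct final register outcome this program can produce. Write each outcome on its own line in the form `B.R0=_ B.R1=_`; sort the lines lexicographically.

B.R0=0 B.R1=0
B.R0=0 B.R1=2
B.R0=1 B.R1=0
B.R0=1 B.R1=2

outcome vector order: (B.R0,B.R1)
|PSO outcomes| = 4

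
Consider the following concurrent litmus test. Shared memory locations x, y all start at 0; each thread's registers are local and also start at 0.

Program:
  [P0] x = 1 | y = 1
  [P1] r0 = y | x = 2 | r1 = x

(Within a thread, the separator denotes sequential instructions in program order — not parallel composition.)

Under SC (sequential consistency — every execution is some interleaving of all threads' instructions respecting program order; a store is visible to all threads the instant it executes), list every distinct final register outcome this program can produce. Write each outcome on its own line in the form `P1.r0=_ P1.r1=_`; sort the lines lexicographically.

P1.r0=0 P1.r1=1
P1.r0=0 P1.r1=2
P1.r0=1 P1.r1=2

outcome vector order: (P1.r0,P1.r1)
|SC outcomes| = 3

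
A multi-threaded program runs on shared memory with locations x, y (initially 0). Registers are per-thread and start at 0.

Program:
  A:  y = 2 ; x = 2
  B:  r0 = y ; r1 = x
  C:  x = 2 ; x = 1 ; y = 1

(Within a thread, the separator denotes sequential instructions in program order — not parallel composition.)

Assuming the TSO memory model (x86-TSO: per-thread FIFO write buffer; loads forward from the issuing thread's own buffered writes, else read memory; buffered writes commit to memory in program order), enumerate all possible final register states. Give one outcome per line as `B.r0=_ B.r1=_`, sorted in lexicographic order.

B.r0=0 B.r1=0
B.r0=0 B.r1=1
B.r0=0 B.r1=2
B.r0=1 B.r1=1
B.r0=1 B.r1=2
B.r0=2 B.r1=0
B.r0=2 B.r1=1
B.r0=2 B.r1=2

outcome vector order: (B.r0,B.r1)
|TSO outcomes| = 8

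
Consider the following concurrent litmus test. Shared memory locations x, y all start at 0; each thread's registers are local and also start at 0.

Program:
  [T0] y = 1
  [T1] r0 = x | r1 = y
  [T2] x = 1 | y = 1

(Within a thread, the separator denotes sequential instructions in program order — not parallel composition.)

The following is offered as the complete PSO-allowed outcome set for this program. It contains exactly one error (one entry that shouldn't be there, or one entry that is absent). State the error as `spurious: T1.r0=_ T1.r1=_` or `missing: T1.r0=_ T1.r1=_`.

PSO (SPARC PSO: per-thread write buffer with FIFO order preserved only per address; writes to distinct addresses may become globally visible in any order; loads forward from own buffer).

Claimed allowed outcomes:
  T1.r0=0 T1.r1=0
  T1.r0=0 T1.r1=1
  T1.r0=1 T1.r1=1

missing: T1.r0=1 T1.r1=0

outcome vector order: (T1.r0,T1.r1)
PSO: 4 outcomes — {00; 01; 10; 11}
PSO∖claimed = {10}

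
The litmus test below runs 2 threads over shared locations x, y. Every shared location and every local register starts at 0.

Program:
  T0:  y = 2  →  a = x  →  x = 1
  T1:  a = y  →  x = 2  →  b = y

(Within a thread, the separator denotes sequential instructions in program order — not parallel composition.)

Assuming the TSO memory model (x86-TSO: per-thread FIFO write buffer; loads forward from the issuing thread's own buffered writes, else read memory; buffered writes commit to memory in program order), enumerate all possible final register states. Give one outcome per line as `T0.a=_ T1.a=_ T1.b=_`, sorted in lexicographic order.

T0.a=0 T1.a=0 T1.b=0
T0.a=0 T1.a=0 T1.b=2
T0.a=0 T1.a=2 T1.b=2
T0.a=2 T1.a=0 T1.b=0
T0.a=2 T1.a=0 T1.b=2
T0.a=2 T1.a=2 T1.b=2

outcome vector order: (T0.a,T1.a,T1.b)
|TSO outcomes| = 6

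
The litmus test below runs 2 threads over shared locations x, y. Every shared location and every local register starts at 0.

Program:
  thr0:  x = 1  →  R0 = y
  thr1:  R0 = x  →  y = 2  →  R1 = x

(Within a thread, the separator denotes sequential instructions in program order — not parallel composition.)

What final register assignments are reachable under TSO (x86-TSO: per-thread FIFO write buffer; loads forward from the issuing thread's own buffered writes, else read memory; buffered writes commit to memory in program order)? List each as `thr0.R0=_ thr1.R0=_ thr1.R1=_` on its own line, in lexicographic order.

outcome vector order: (thr0.R0,thr1.R0,thr1.R1)
|TSO outcomes| = 6

thr0.R0=0 thr1.R0=0 thr1.R1=0
thr0.R0=0 thr1.R0=0 thr1.R1=1
thr0.R0=0 thr1.R0=1 thr1.R1=1
thr0.R0=2 thr1.R0=0 thr1.R1=0
thr0.R0=2 thr1.R0=0 thr1.R1=1
thr0.R0=2 thr1.R0=1 thr1.R1=1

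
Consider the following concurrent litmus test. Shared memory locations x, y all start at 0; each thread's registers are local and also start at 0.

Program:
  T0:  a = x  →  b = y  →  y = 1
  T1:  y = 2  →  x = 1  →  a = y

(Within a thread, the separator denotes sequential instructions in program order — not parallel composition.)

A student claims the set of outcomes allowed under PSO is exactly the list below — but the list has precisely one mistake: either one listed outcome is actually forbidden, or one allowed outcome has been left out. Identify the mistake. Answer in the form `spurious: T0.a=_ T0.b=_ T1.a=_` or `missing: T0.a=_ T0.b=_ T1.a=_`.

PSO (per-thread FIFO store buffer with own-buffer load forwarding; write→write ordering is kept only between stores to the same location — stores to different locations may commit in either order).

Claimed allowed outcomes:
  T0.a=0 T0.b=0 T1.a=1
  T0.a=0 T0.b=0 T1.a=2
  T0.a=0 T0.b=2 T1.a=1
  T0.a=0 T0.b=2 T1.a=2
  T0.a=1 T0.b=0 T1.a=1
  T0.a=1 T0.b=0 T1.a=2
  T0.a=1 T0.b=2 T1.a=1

missing: T0.a=1 T0.b=2 T1.a=2

outcome vector order: (T0.a,T0.b,T1.a)
under PSO → 0/0/1, 0/0/2, 0/2/1, 0/2/2, 1/0/1, 1/0/2, 1/2/1, 1/2/2
PSO∖claimed = {1/2/2}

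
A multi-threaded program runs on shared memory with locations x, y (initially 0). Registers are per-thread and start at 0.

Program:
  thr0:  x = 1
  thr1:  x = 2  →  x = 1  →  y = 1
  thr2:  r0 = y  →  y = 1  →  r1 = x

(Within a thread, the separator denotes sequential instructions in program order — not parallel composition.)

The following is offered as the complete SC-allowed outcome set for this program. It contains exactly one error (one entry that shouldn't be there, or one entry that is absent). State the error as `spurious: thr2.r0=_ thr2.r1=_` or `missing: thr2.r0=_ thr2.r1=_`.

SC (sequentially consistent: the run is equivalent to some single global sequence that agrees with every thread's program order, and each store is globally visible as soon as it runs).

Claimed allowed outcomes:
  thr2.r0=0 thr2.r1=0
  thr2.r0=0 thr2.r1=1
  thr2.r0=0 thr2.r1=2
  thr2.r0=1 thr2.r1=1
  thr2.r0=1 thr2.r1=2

outcome vector order: (thr2.r0,thr2.r1)
under SC → 0/0, 0/1, 0/2, 1/1
claimed∖SC = {1/2}

spurious: thr2.r0=1 thr2.r1=2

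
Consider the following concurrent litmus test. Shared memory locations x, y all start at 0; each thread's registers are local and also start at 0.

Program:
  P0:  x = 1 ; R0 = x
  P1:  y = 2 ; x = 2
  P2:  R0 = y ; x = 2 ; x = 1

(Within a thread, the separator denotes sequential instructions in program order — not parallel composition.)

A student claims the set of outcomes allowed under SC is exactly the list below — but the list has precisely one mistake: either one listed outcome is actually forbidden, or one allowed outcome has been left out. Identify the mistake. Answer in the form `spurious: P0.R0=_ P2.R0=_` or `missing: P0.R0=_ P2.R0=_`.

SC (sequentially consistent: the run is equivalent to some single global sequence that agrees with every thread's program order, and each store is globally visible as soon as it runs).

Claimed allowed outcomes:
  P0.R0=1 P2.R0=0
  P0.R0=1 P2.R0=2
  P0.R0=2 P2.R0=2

outcome vector order: (P0.R0,P2.R0)
[SC] allowed = {10 12 20 22}
SC∖claimed = {20}

missing: P0.R0=2 P2.R0=0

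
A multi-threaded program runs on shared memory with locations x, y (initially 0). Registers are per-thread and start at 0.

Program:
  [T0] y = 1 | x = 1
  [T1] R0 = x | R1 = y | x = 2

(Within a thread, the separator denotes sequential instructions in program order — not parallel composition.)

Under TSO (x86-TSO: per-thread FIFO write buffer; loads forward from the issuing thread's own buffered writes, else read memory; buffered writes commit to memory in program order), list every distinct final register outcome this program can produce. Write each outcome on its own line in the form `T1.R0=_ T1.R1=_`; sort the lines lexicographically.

outcome vector order: (T1.R0,T1.R1)
|TSO outcomes| = 3

T1.R0=0 T1.R1=0
T1.R0=0 T1.R1=1
T1.R0=1 T1.R1=1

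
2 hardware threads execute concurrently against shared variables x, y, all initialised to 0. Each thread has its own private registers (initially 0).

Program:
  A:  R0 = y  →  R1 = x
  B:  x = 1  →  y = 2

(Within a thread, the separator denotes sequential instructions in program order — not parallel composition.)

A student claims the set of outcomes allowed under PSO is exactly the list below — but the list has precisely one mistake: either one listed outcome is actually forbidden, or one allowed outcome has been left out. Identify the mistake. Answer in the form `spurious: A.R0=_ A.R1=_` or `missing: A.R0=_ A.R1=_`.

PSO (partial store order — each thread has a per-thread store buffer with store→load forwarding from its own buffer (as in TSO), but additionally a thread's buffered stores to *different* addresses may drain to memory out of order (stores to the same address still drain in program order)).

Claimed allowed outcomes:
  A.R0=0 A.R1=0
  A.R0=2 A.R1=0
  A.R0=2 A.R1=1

missing: A.R0=0 A.R1=1

outcome vector order: (A.R0,A.R1)
PSO: 4 outcomes — {(0,0); (0,1); (2,0); (2,1)}
PSO∖claimed = {(0,1)}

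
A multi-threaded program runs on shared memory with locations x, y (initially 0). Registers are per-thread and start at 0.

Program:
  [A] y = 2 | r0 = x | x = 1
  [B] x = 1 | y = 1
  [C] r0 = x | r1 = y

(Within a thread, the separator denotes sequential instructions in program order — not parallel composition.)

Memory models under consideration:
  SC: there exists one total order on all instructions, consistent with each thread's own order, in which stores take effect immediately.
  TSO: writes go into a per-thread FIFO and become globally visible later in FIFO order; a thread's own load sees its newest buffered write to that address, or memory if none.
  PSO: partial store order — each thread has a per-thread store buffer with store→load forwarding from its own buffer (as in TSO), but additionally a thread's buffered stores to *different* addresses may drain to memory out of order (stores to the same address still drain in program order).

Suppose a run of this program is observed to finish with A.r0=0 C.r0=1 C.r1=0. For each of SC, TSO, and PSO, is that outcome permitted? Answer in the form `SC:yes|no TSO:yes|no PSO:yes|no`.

SC:no TSO:yes PSO:yes

outcome vector order: (A.r0,C.r0,C.r1)
SC (11): 000, 001, 002, 011, 012, 100, 101, 102, 110, 111, 112
TSO (12): 000, 001, 002, 010, 011, 012, 100, 101, 102, 110, 111, 112
PSO (12): 000, 001, 002, 010, 011, 012, 100, 101, 102, 110, 111, 112
target 010 ∈ {TSO,PSO}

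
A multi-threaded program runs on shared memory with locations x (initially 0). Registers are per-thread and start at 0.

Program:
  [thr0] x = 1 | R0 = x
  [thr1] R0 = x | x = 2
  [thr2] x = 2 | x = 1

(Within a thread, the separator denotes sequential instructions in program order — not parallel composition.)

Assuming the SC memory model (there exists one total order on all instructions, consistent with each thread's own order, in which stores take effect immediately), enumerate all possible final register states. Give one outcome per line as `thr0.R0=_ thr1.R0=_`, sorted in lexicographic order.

thr0.R0=1 thr1.R0=0
thr0.R0=1 thr1.R0=1
thr0.R0=1 thr1.R0=2
thr0.R0=2 thr1.R0=0
thr0.R0=2 thr1.R0=1
thr0.R0=2 thr1.R0=2

outcome vector order: (thr0.R0,thr1.R0)
|SC outcomes| = 6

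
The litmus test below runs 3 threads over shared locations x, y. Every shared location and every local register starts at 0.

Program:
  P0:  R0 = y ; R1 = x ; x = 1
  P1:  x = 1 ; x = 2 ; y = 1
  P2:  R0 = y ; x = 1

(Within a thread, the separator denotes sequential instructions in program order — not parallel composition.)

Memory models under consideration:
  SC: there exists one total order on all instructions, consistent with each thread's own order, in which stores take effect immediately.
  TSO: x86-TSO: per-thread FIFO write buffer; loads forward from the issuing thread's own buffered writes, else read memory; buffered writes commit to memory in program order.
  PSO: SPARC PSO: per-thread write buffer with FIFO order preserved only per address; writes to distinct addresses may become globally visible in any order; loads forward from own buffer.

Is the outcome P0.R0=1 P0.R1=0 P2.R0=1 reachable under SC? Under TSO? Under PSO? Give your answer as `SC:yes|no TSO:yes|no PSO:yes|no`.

outcome vector order: (P0.R0,P0.R1,P2.R0)
SC (10): <0 0 0>, <0 0 1>, <0 1 0>, <0 1 1>, <0 2 0>, <0 2 1>, <1 1 0>, <1 1 1>, <1 2 0>, <1 2 1>
TSO (10): <0 0 0>, <0 0 1>, <0 1 0>, <0 1 1>, <0 2 0>, <0 2 1>, <1 1 0>, <1 1 1>, <1 2 0>, <1 2 1>
PSO (12): <0 0 0>, <0 0 1>, <0 1 0>, <0 1 1>, <0 2 0>, <0 2 1>, <1 0 0>, <1 0 1>, <1 1 0>, <1 1 1>, <1 2 0>, <1 2 1>
target <1 0 1> ∈ {PSO}

SC:no TSO:no PSO:yes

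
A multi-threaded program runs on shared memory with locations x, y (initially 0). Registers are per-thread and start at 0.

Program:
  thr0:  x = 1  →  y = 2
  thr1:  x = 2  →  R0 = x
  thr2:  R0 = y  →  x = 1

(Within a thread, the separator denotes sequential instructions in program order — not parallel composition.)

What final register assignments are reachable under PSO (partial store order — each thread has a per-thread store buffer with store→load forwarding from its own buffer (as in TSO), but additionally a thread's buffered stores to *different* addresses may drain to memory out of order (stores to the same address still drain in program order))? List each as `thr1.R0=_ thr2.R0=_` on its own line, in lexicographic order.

thr1.R0=1 thr2.R0=0
thr1.R0=1 thr2.R0=2
thr1.R0=2 thr2.R0=0
thr1.R0=2 thr2.R0=2

outcome vector order: (thr1.R0,thr2.R0)
|PSO outcomes| = 4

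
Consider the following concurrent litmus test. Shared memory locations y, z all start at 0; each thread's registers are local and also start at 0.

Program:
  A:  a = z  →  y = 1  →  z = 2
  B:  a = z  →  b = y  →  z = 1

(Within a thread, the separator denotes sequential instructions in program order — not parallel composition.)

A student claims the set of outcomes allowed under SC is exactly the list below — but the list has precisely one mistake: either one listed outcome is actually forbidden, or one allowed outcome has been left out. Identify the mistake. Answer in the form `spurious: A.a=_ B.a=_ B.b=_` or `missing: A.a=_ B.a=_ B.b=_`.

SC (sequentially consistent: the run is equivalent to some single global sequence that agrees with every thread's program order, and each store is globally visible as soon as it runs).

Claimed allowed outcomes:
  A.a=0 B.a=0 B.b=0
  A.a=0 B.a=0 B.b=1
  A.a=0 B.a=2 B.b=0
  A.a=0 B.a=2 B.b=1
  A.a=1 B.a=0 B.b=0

outcome vector order: (A.a,B.a,B.b)
SC: 4 outcomes — {(0,0,0); (0,0,1); (0,2,1); (1,0,0)}
claimed∖SC = {(0,2,0)}

spurious: A.a=0 B.a=2 B.b=0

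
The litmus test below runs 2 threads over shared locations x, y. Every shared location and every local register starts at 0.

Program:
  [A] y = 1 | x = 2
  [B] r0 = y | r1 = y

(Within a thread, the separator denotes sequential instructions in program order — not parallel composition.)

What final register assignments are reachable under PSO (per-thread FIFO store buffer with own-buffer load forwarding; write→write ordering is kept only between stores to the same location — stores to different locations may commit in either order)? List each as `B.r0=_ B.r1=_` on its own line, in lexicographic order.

outcome vector order: (B.r0,B.r1)
|PSO outcomes| = 3

B.r0=0 B.r1=0
B.r0=0 B.r1=1
B.r0=1 B.r1=1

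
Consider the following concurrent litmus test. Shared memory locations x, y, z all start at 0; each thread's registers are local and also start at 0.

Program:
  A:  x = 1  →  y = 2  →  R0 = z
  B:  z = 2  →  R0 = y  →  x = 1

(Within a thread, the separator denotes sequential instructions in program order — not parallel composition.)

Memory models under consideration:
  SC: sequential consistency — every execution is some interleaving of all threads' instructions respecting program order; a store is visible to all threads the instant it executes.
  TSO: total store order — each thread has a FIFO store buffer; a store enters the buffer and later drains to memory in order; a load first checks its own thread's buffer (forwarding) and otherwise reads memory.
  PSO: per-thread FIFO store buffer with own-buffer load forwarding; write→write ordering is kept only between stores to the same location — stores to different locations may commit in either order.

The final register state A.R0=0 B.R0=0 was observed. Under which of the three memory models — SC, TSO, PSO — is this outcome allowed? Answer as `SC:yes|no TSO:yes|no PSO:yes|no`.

outcome vector order: (A.R0,B.R0)
[SC] allowed = {(0,2), (2,0), (2,2)}
[TSO] allowed = {(0,0), (0,2), (2,0), (2,2)}
[PSO] allowed = {(0,0), (0,2), (2,0), (2,2)}
target (0,0) ∈ {TSO,PSO}

SC:no TSO:yes PSO:yes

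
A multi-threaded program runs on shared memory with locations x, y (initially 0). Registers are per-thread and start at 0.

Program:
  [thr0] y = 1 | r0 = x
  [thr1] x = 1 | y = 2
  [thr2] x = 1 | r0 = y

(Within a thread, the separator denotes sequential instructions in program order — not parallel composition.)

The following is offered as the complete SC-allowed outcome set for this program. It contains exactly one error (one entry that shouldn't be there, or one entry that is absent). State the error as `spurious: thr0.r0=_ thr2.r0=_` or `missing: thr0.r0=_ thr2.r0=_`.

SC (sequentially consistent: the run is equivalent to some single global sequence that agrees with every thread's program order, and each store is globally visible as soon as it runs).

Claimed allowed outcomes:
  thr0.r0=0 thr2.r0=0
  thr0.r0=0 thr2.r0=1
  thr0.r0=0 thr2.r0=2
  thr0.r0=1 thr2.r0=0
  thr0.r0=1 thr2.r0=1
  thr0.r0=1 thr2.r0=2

spurious: thr0.r0=0 thr2.r0=0

outcome vector order: (thr0.r0,thr2.r0)
[SC] allowed = {<0 1>; <0 2>; <1 0>; <1 1>; <1 2>}
claimed∖SC = {<0 0>}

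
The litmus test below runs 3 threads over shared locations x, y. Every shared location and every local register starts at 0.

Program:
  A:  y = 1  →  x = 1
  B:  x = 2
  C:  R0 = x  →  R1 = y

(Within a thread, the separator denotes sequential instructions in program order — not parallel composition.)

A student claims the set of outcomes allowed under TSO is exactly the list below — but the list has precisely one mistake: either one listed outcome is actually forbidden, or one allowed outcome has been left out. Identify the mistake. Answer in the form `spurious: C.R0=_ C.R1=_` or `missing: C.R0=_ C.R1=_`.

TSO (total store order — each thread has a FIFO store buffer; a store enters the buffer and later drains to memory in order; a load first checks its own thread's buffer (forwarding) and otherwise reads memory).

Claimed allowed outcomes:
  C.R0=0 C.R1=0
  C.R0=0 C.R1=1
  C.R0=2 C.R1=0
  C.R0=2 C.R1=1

missing: C.R0=1 C.R1=1

outcome vector order: (C.R0,C.R1)
TSO: 5 outcomes — {<0 0>, <0 1>, <1 1>, <2 0>, <2 1>}
TSO∖claimed = {<1 1>}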